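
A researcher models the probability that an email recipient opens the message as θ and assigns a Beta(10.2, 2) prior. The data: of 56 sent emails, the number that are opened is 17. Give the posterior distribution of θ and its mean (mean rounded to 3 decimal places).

Observing 17 successes and 39 failures updates Beta(10.2, 2) by adding the success and failure counts to the two shape parameters: α = 10.2+17 = 27.2, β = 2+39 = 41.
Posterior mean = α/(α+β) = 27.2/68.2 = 0.399.

Posterior: Beta(27.2, 41); mean ≈ 0.399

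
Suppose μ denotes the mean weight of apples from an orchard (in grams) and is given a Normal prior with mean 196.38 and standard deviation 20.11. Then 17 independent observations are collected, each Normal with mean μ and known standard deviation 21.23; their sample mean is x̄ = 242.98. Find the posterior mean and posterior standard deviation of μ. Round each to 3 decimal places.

Posterior mean ≈ 240.113; posterior SD ≈ 4.988

With known σ, the Normal prior is conjugate. Weight on the data is w = (n/σ²)/(n/σ² + 1/τ₀²) = 0.0377180/(0.0377180+0.00247273) = 0.93848.
Posterior mean = w·x̄ + (1−w)·μ₀ = 0.93848·242.98 + 0.061525·196.38 = 240.113. Posterior variance = 1/(0.0377180+0.00247273) = 24.8813, so SD = 4.988.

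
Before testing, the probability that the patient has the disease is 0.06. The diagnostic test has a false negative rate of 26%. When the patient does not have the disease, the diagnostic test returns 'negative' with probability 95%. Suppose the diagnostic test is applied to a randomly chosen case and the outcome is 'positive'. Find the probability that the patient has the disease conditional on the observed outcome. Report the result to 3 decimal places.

P(H | E) ≈ 0.486

Write H for 'the patient has the disease'. Prior odds H:¬H = 0.06/0.94 = 0.063830. For the 'positive' outcome, the likelihood ratio is 0.74/0.05 = 14.800.
Posterior odds = 0.063830 × 14.800 = 0.94468, so P(H|E) = 0.94468/(1+0.94468) = 0.486.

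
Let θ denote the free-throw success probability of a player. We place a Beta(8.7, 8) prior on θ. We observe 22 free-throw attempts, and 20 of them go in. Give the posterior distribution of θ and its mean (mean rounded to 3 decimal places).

Observing 20 successes and 2 failures updates Beta(8.7, 8) by adding the success and failure counts to the two shape parameters: α = 8.7+20 = 28.7, β = 8+2 = 10.
Posterior mean = α/(α+β) = 28.7/38.7 = 0.742.

Posterior: Beta(28.7, 10); mean ≈ 0.742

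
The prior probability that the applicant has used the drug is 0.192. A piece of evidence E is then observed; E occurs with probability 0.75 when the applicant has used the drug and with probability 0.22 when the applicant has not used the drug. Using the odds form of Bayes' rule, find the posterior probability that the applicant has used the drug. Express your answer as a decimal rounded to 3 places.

Prior odds = 0.192/(1−0.192) = 0.23762.
Likelihood ratio for E = 0.75/0.22 = 3.4091.
Posterior odds = prior odds × LR = 0.81008.
Posterior probability = odds/(1+odds) = 0.81008/1.8101 = 0.448.

Posterior probability ≈ 0.448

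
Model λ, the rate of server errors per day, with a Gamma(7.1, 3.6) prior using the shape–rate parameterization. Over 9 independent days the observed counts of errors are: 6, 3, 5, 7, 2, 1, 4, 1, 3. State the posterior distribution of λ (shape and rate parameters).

Posterior: Gamma(shape=39.1, rate=12.6)

The Poisson likelihood adds the total count to the shape and the number of exposure periods to the rate. Here ∑xᵢ = 32 and n = 9, so shape 7.1→39.1 and rate 3.6→12.6.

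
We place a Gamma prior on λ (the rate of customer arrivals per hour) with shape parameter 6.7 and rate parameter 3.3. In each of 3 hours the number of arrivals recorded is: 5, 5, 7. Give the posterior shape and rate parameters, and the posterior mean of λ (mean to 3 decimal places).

Total count ∑xᵢ = 17 over n = 3 hours.
Gamma is conjugate to the Poisson likelihood: posterior is Gamma(shape = 6.7+17 = 23.7, rate = 3.3+3 = 6.3).
Posterior mean = shape/rate = 23.7/6.3 = 3.762.

Posterior: Gamma(shape=23.7, rate=6.3); mean ≈ 3.762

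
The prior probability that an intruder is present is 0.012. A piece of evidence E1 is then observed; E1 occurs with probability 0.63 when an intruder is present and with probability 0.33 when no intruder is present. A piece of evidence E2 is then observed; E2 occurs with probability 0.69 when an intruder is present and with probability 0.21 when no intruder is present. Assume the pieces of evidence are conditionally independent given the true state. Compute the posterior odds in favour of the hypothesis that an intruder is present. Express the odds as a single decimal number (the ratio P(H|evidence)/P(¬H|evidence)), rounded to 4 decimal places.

Prior odds = 0.012/(1−0.012) = 0.012146.
Likelihood ratio for E1 = 0.63/0.33 = 1.9091.
Likelihood ratio for E2 = 0.69/0.21 = 3.2857.
Posterior odds = prior odds × LR₁ × LR₂ = 0.076187.

Posterior odds ≈ 0.0762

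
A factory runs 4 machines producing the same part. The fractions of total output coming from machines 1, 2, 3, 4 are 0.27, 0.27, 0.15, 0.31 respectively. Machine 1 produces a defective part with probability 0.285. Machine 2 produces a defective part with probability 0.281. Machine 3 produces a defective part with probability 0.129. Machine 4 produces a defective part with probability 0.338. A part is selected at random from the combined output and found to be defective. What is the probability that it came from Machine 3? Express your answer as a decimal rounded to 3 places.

Tabulate prior·likelihood by source: [1] prior 0.27, lik 0.285, product 0.07695; [2] prior 0.27, lik 0.281, product 0.07587; [3] prior 0.15, lik 0.129, product 0.01935; [4] prior 0.31, lik 0.338, product 0.1048.
Normalizing constant = 0.27695; the posterior for Machine 3 is its product over the sum, 0.01935/0.27695 = 0.070.

Posterior probability ≈ 0.070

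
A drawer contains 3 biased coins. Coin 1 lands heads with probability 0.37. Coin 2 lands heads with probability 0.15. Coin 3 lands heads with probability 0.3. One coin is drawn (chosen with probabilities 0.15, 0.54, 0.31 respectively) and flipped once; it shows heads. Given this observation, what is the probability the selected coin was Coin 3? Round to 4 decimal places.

Posterior probability ≈ 0.4052

P(heads|C1) = 0.37; P(heads|C2) = 0.15; P(heads|C3) = 0.3.
Prior × likelihood for each source: 0.15·0.37=0.05550, 0.54·0.15=0.08100, 0.31·0.3=0.09300. Summing gives P(heads) = 0.22950.
P(Coin 3 | heads) = 0.09300 / 0.22950 = 0.4052.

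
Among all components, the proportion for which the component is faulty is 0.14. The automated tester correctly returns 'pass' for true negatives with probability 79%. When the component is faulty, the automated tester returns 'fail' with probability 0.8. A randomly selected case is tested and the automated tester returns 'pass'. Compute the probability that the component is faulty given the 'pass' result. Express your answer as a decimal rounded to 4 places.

Let H be the event that the component is faulty. P(H) = 0.14, so P(¬H) = 0.86. With E the 'pass' result, P(E|H) = 0.2 and P(E|¬H) = 0.79.
P(E) = 0.2·0.14 + 0.79·0.86 = 0.028000 + 0.67940 = 0.70740.
By Bayes' theorem, P(H|E) = 0.028000 / 0.70740 = 0.0396.

P(H | E) ≈ 0.0396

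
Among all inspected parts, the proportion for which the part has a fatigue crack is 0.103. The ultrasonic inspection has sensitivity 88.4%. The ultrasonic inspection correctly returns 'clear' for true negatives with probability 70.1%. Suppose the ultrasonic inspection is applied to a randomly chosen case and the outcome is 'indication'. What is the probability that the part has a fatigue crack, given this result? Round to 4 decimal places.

Write H for 'the part has a fatigue crack'. Prior odds H:¬H = 0.103/0.897 = 0.11483. For the 'indication' outcome, the likelihood ratio is 0.884/0.299 = 2.9565.
Posterior odds = 0.11483 × 2.9565 = 0.33949, so P(H|E) = 0.33949/(1+0.33949) = 0.2534.

P(H | E) ≈ 0.2534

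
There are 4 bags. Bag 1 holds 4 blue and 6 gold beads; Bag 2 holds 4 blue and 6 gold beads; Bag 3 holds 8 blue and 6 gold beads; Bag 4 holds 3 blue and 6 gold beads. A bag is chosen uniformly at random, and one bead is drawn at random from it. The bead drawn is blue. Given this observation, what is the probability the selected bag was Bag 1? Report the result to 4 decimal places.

P(blue|Bag 1) = 0.4; P(blue|Bag 2) = 0.4; P(blue|Bag 3) = 0.5714; P(blue|Bag 4) = 0.3333.
Prior × likelihood for each source: 0.25·0.4=0.1000, 0.25·0.4=0.1000, 0.25·0.5714=0.1429, 0.25·0.3333=0.08333. Summing gives P(blue) = 0.42619.
P(Bag 1 | blue) = 0.1000 / 0.42619 = 0.2346.

Posterior probability ≈ 0.2346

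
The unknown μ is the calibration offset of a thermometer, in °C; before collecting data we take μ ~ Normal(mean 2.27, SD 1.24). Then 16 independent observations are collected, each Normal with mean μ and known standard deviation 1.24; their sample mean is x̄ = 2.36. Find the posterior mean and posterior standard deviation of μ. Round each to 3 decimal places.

With known σ, the Normal prior is conjugate. Weight on the data is w = (n/σ²)/(n/σ² + 1/τ₀²) = 10.4058/(10.4058+0.650364) = 0.94118.
Posterior mean = w·x̄ + (1−w)·μ₀ = 0.94118·2.36 + 0.058824·2.27 = 2.355. Posterior variance = 1/(10.4058+0.650364) = 0.0904471, so SD = 0.301.

Posterior mean ≈ 2.355; posterior SD ≈ 0.301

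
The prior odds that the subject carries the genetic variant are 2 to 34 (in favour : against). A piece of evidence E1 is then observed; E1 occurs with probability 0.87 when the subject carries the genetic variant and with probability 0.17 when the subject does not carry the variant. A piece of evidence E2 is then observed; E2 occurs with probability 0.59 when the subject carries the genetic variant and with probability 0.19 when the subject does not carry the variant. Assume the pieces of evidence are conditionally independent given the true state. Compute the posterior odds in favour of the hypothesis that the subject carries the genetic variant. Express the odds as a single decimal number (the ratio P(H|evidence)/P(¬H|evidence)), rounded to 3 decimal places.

Prior odds = 2/34 = 0.058824.
Likelihood ratio for E1 = 0.87/0.17 = 5.1176.
Likelihood ratio for E2 = 0.59/0.19 = 3.1053.
Posterior odds = prior odds × LR₁ × LR₂ = 0.93480.

Posterior odds ≈ 0.935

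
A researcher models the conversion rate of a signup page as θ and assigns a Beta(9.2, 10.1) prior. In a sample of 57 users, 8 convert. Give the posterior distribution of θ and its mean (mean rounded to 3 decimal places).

Posterior: Beta(17.2, 59.1); mean ≈ 0.225

The binomial likelihood is conjugate to the Beta prior: with 8 successes and 49 failures, the posterior is Beta(9.2+8, 10.1+49) = Beta(17.2, 59.1).
E[θ | data] = 17.2/(17.2+59.1) = 0.225.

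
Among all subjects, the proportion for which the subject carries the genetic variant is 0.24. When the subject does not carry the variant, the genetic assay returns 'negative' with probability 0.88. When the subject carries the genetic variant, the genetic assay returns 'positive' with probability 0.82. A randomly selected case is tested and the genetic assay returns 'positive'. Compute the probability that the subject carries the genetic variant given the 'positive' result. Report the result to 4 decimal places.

Let H be the event that the subject carries the genetic variant. P(H) = 0.24, so P(¬H) = 0.76. With E the 'positive' result, P(E|H) = 0.82 and P(E|¬H) = 0.12.
P(E) = 0.82·0.24 + 0.12·0.76 = 0.19680 + 0.091200 = 0.28800.
By Bayes' theorem, P(H|E) = 0.19680 / 0.28800 = 0.6833.

P(H | E) ≈ 0.6833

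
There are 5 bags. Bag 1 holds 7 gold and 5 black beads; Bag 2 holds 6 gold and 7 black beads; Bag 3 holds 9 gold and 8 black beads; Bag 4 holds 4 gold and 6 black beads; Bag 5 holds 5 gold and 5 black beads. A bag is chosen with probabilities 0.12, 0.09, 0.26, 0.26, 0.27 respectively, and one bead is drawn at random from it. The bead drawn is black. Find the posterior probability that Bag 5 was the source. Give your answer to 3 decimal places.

Posterior probability ≈ 0.264

P(black|Bag 1) = 0.4167; P(black|Bag 2) = 0.5385; P(black|Bag 3) = 0.4706; P(black|Bag 4) = 0.6; P(black|Bag 5) = 0.5.
Prior × likelihood for each source: 0.12·0.4167=0.05000, 0.09·0.5385=0.04846, 0.26·0.4706=0.1224, 0.26·0.6=0.1560, 0.27·0.5=0.1350. Summing gives P(black) = 0.51181.
P(Bag 5 | black) = 0.1350 / 0.51181 = 0.264.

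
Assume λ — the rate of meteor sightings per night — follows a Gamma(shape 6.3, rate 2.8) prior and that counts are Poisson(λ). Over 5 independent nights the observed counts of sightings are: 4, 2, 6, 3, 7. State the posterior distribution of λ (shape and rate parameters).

Posterior: Gamma(shape=28.3, rate=7.8)

Total count ∑xᵢ = 22 over n = 5 nights.
Gamma is conjugate to the Poisson likelihood: posterior is Gamma(shape = 6.3+22 = 28.3, rate = 2.8+5 = 7.8).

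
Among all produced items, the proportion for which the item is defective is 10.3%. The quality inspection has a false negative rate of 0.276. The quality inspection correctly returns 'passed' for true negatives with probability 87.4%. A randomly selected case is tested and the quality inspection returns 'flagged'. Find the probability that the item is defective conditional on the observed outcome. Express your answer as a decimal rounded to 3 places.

P(H | E) ≈ 0.398

Let H be the event that the item is defective. P(H) = 0.103, so P(¬H) = 0.897. With E the 'flagged' result, P(E|H) = 0.724 and P(E|¬H) = 0.126.
P(E) = 0.724·0.103 + 0.126·0.897 = 0.074572 + 0.11302 = 0.18759.
By Bayes' theorem, P(H|E) = 0.074572 / 0.18759 = 0.398.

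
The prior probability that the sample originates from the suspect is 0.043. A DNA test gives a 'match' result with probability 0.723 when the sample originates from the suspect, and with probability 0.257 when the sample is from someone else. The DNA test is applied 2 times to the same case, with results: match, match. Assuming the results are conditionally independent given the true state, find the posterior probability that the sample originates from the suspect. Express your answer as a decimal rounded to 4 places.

With H the event that the sample originates from the suspect, the joint likelihood of the observed sequence is P(data|H) = 0.723·0.723 = 0.52273 and P(data|¬H) = 0.257·0.257 = 0.066049.
Bayes: P(H|data) = 0.043·0.52273 / (0.043·0.52273 + 0.957·0.066049) = 0.022477/0.085686 = 0.2623.

Posterior P(H) ≈ 0.2623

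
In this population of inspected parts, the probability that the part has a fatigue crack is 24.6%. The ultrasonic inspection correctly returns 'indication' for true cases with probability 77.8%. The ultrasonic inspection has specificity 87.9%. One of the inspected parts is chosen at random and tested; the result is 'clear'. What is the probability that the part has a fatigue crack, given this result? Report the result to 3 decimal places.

Write H for 'the part has a fatigue crack'. Prior odds H:¬H = 0.246/0.754 = 0.32626. For the 'clear' outcome, the likelihood ratio is 0.222/0.879 = 0.25256.
Posterior odds = 0.32626 × 0.25256 = 0.082400, so P(H|E) = 0.082400/(1+0.082400) = 0.076.

P(H | E) ≈ 0.076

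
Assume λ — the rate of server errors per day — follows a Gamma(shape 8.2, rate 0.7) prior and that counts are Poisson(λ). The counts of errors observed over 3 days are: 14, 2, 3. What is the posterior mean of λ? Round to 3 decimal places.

Posterior mean ≈ 7.351

The Poisson likelihood adds the total count to the shape and the number of exposure periods to the rate. Here ∑xᵢ = 19 and n = 3, so shape 8.2→27.2 and rate 0.7→3.7.
E[λ | data] = 27.2/3.7 = 7.351.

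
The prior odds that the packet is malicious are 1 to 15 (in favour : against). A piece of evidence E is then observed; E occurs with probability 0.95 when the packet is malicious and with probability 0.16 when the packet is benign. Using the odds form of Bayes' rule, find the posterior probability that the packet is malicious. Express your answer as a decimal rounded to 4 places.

Prior odds = 1/15 = 0.066667. In log-odds, ln(0.066667) = -2.7081.
Add log likelihood ratio: ln(5.9375) = 1.7813.
Posterior log-odds = -0.92676, so posterior odds = exp(-0.92676) = 0.39583. Converting, P(H|E) = 0.39583/1.3958 = 0.2836.

Posterior probability ≈ 0.2836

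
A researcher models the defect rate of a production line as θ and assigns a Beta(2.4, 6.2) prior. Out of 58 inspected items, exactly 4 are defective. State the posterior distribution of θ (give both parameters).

Posterior: Beta(6.4, 60.2)

The binomial likelihood is conjugate to the Beta prior: with 4 successes and 54 failures, the posterior is Beta(2.4+4, 6.2+54) = Beta(6.4, 60.2).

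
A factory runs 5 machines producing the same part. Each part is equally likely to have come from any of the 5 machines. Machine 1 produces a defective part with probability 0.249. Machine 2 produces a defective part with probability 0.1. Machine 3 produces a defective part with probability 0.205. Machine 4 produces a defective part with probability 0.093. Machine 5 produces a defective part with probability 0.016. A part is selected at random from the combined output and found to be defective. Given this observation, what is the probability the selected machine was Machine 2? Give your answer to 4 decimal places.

Posterior probability ≈ 0.1508

Tabulate prior·likelihood by source: [1] prior 0.2, lik 0.249, product 0.04980; [2] prior 0.2, lik 0.1, product 0.02000; [3] prior 0.2, lik 0.205, product 0.04100; [4] prior 0.2, lik 0.093, product 0.01860; [5] prior 0.2, lik 0.016, product 0.003200.
Normalizing constant = 0.13260; the posterior for Machine 2 is its product over the sum, 0.02000/0.13260 = 0.1508.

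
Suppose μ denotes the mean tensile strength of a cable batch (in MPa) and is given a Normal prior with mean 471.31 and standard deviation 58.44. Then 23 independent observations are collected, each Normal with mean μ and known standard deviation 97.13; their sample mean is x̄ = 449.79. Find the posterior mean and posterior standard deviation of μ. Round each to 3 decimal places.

With known σ, the Normal prior is conjugate. Weight on the data is w = (n/σ²)/(n/σ² + 1/τ₀²) = 0.00243793/(0.00243793+0.00029281) = 0.89277.
Posterior mean = w·x̄ + (1−w)·μ₀ = 0.89277·449.79 + 0.10723·471.31 = 452.098. Posterior variance = 1/(0.00243793+0.00029281) = 366.202, so SD = 19.136.

Posterior mean ≈ 452.098; posterior SD ≈ 19.136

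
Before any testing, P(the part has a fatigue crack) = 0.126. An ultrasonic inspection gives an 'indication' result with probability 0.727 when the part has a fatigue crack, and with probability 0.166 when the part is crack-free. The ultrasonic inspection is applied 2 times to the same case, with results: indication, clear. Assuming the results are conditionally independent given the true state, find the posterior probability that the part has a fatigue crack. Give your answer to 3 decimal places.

Posterior P(H) ≈ 0.171

Let H be the event that the part has a fatigue crack; start with P(H) = 0.126. P('indication'|H) = 0.727, P('indication'|¬H) = 0.166.
Update on result 1 ('indication'): P(H) ← 0.727·0.1260 / (0.727·0.1260 + 0.166·0.8740) = 0.091602/0.23669 = 0.3870.
Update on result 2 ('clear'): P(H) ← 0.273·0.3870 / (0.273·0.3870 + 0.834·0.6130) = 0.10566/0.61688 = 0.1713.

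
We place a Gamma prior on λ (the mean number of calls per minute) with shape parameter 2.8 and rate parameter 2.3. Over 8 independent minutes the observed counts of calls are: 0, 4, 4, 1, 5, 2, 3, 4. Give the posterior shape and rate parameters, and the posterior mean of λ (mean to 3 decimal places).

Posterior: Gamma(shape=25.8, rate=10.3); mean ≈ 2.505

The Poisson likelihood adds the total count to the shape and the number of exposure periods to the rate. Here ∑xᵢ = 23 and n = 8, so shape 2.8→25.8 and rate 2.3→10.3.
Posterior mean = shape/rate = 25.8/10.3 = 2.505.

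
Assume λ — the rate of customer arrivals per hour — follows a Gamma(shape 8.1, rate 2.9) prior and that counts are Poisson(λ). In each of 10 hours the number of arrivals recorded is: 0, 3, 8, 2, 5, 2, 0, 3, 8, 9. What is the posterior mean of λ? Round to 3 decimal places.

Total count ∑xᵢ = 40 over n = 10 hours.
Gamma is conjugate to the Poisson likelihood: posterior is Gamma(shape = 8.1+40 = 48.1, rate = 2.9+10 = 12.9).
Posterior mean = shape/rate = 48.1/12.9 = 3.729.

Posterior mean ≈ 3.729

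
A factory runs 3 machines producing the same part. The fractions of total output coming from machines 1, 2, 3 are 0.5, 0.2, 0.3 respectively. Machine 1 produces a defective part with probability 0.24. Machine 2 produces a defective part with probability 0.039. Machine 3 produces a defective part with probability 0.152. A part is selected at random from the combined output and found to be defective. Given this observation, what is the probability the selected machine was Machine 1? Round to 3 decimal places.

Tabulate prior·likelihood by source: [1] prior 0.5, lik 0.24, product 0.1200; [2] prior 0.2, lik 0.039, product 0.007800; [3] prior 0.3, lik 0.152, product 0.04560.
Normalizing constant = 0.17340; the posterior for Machine 1 is its product over the sum, 0.1200/0.17340 = 0.692.

Posterior probability ≈ 0.692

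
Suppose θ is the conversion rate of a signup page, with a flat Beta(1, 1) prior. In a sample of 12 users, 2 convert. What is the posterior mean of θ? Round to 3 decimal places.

The binomial likelihood is conjugate to the Beta prior: with 2 successes and 10 failures, the posterior is Beta(1+2, 1+10) = Beta(3, 11).
E[θ | data] = 3/(3+11) = 0.214.

Posterior mean ≈ 0.214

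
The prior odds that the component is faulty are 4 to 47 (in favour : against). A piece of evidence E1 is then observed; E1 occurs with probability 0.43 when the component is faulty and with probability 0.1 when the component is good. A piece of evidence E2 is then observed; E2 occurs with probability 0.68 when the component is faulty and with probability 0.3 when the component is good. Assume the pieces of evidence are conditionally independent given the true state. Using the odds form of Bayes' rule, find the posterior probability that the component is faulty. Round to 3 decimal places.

Posterior probability ≈ 0.453

Prior odds = 4/47 = 0.085106.
Likelihood ratio for E1 = 0.43/0.1 = 4.3000.
Likelihood ratio for E2 = 0.68/0.3 = 2.2667.
Posterior odds = prior odds × LR₁ × LR₂ = 0.82950.
Posterior probability = odds/(1+odds) = 0.82950/1.8295 = 0.453.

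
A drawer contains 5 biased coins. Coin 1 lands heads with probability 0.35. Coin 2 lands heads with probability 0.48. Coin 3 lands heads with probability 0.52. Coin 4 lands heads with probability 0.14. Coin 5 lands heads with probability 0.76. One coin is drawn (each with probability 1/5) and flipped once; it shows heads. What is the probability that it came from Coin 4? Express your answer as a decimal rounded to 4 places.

P(heads|C1) = 0.35; P(heads|C2) = 0.48; P(heads|C3) = 0.52; P(heads|C4) = 0.14; P(heads|C5) = 0.76.
Prior × likelihood for each source: 0.2·0.35=0.07000, 0.2·0.48=0.09600, 0.2·0.52=0.1040, 0.2·0.14=0.02800, 0.2·0.76=0.1520. Summing gives P(heads) = 0.45000.
P(Coin 4 | heads) = 0.02800 / 0.45000 = 0.0622.

Posterior probability ≈ 0.0622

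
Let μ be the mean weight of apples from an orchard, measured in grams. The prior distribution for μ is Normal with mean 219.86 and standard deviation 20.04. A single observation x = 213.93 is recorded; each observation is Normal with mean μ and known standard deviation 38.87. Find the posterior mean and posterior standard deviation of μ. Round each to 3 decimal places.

Posterior mean ≈ 218.615; posterior SD ≈ 17.812

With known σ, the Normal prior is conjugate. Weight on the data is w = (n/σ²)/(n/σ² + 1/τ₀²) = 0.00066187/(0.00066187+0.00249003) = 0.20999.
Posterior mean = w·x̄ + (1−w)·μ₀ = 0.20999·213.93 + 0.79001·219.86 = 218.615. Posterior variance = 1/(0.00066187+0.00249003) = 317.269, so SD = 17.812.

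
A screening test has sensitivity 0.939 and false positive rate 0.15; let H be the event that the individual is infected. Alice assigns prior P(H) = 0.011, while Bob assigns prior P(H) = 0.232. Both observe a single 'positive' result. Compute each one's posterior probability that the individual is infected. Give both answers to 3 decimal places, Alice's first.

The likelihood ratio for a 'positive' result is 0.939/0.15 = 6.2600.
Alice: prior odds 0.011/0.989 = 0.011122; posterior odds 0.069626; posterior probability 0.065.
Bob: prior odds 0.232/0.768 = 0.30208; posterior odds 1.8910; posterior probability 0.654.

Alice: 0.065; Bob: 0.654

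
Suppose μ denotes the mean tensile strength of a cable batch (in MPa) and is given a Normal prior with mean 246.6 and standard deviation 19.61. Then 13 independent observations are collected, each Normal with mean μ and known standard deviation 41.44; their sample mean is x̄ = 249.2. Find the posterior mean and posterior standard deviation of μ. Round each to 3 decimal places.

Posterior mean ≈ 248.535; posterior SD ≈ 9.916

Prior precision 1/τ₀² = 1/19.61² = 0.00260043; data precision n/σ² = 13/41.44² = 0.00757014.
Posterior precision = 0.00260043 + 0.00757014 = 0.0101706, giving posterior SD = 1/√0.0101706 = 9.916.
Posterior mean = (0.00260043·246.6 + 0.00757014·249.2) / 0.0101706 = 248.535.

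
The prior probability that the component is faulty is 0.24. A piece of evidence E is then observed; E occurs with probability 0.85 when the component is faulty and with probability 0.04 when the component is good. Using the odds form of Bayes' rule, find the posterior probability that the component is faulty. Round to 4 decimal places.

Posterior probability ≈ 0.8703

Prior odds = 0.24/(1−0.24) = 0.31579.
Likelihood ratio for E = 0.85/0.04 = 21.250.
Posterior odds = prior odds × LR = 6.7105.
Posterior probability = odds/(1+odds) = 6.7105/7.7105 = 0.8703.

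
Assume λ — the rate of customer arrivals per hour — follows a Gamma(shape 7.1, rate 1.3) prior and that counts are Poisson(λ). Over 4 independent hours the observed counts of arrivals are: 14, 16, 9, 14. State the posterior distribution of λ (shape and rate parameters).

The Poisson likelihood adds the total count to the shape and the number of exposure periods to the rate. Here ∑xᵢ = 53 and n = 4, so shape 7.1→60.1 and rate 1.3→5.3.

Posterior: Gamma(shape=60.1, rate=5.3)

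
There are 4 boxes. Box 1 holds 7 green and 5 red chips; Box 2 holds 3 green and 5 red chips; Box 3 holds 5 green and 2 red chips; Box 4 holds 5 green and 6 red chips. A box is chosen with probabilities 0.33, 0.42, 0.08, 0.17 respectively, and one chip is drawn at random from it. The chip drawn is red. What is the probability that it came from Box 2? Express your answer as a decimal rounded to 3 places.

P(red|Box 1) = 0.4167; P(red|Box 2) = 0.625; P(red|Box 3) = 0.2857; P(red|Box 4) = 0.5455.
Prior × likelihood for each source: 0.33·0.4167=0.1375, 0.42·0.625=0.2625, 0.08·0.2857=0.02286, 0.17·0.5455=0.09273. Summing gives P(red) = 0.51558.
P(Box 2 | red) = 0.2625 / 0.51558 = 0.509.

Posterior probability ≈ 0.509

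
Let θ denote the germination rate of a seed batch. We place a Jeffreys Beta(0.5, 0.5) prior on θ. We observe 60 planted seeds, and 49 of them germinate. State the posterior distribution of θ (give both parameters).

Posterior: Beta(49.5, 11.5)

Observing 49 successes and 11 failures updates Beta(0.5, 0.5) by adding the success and failure counts to the two shape parameters: α = 0.5+49 = 49.5, β = 0.5+11 = 11.5.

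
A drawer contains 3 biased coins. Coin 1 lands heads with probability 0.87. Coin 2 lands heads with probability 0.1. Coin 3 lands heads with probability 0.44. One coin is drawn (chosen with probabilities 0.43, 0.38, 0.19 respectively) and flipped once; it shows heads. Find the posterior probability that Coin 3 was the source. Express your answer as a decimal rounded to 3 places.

P(heads|C1) = 0.87; P(heads|C2) = 0.1; P(heads|C3) = 0.44.
Prior × likelihood for each source: 0.43·0.87=0.3741, 0.38·0.1=0.03800, 0.19·0.44=0.08360. Summing gives P(heads) = 0.49570.
P(Coin 3 | heads) = 0.08360 / 0.49570 = 0.169.

Posterior probability ≈ 0.169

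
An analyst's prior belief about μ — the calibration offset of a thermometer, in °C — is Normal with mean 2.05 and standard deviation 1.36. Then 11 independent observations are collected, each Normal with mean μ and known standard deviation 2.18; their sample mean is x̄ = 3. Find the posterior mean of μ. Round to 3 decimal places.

With known σ, the Normal prior is conjugate. Weight on the data is w = (n/σ²)/(n/σ² + 1/τ₀²) = 2.31462/(2.31462+0.540657) = 0.81065.
Posterior mean = w·x̄ + (1−w)·μ₀ = 0.81065·3 + 0.18935·2.05 = 2.820.

Posterior mean ≈ 2.820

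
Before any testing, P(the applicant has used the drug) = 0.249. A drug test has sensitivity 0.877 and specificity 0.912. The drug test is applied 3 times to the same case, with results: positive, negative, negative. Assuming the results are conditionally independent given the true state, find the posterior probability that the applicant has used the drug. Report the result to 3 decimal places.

Posterior P(H) ≈ 0.057

With H the event that the applicant has used the drug, the joint likelihood of the observed sequence is P(data|H) = 0.877·0.123·0.123 = 0.013268 and P(data|¬H) = 0.088·0.912·0.912 = 0.073193.
Bayes: P(H|data) = 0.249·0.013268 / (0.249·0.013268 + 0.751·0.073193) = 0.0033038/0.058272 = 0.0567.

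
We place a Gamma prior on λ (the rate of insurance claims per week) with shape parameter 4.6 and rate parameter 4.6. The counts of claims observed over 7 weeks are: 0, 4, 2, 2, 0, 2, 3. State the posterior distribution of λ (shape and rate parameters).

Posterior: Gamma(shape=17.6, rate=11.6)

The Poisson likelihood adds the total count to the shape and the number of exposure periods to the rate. Here ∑xᵢ = 13 and n = 7, so shape 4.6→17.6 and rate 4.6→11.6.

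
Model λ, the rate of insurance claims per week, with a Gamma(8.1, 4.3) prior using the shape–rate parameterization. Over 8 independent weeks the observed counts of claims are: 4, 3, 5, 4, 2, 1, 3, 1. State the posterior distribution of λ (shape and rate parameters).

Total count ∑xᵢ = 23 over n = 8 weeks.
Gamma is conjugate to the Poisson likelihood: posterior is Gamma(shape = 8.1+23 = 31.1, rate = 4.3+8 = 12.3).

Posterior: Gamma(shape=31.1, rate=12.3)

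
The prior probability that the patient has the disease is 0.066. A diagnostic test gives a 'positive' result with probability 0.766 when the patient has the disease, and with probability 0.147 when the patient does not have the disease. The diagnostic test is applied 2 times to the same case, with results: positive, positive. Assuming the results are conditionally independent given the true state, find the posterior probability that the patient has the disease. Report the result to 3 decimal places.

Let H be the event that the patient has the disease; start with P(H) = 0.066. P('positive'|H) = 0.766, P('positive'|¬H) = 0.147.
Update on result 1 ('positive'): P(H) ← 0.766·0.0660 / (0.766·0.0660 + 0.147·0.9340) = 0.050556/0.18785 = 0.2691.
Update on result 2 ('positive'): P(H) ← 0.766·0.2691 / (0.766·0.2691 + 0.147·0.7309) = 0.20615/0.31359 = 0.6574.

Posterior P(H) ≈ 0.657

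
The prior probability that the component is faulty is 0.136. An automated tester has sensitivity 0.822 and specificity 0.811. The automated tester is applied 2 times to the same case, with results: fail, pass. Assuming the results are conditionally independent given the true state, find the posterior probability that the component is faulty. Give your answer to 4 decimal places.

Posterior P(H) ≈ 0.1306

Let H be the event that the component is faulty; start with P(H) = 0.136. P('fail'|H) = 0.822, P('fail'|¬H) = 0.189.
Update on result 1 ('fail'): P(H) ← 0.822·0.1360 / (0.822·0.1360 + 0.189·0.8640) = 0.11179/0.27509 = 0.4064.
Update on result 2 ('pass'): P(H) ← 0.178·0.4064 / (0.178·0.4064 + 0.811·0.5936) = 0.072337/0.55376 = 0.1306.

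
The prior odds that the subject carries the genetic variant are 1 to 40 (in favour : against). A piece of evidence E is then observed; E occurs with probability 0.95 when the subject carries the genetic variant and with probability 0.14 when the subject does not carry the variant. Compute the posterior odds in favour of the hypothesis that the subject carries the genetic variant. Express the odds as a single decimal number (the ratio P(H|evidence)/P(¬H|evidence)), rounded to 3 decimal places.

Posterior odds ≈ 0.170

Prior odds = 1/40 = 0.025000. In log-odds, ln(0.025000) = -3.6889.
Add log likelihood ratio: ln(6.7857) = 1.9148.
Posterior log-odds = -1.7741, so posterior odds = exp(-1.7741) = 0.16964.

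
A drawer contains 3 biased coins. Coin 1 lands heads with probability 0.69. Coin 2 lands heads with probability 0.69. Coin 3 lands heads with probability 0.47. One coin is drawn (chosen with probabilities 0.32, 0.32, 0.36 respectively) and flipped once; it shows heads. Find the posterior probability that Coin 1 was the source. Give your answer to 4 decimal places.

P(heads|C1) = 0.69; P(heads|C2) = 0.69; P(heads|C3) = 0.47.
Prior × likelihood for each source: 0.32·0.69=0.2208, 0.32·0.69=0.2208, 0.36·0.47=0.1692. Summing gives P(heads) = 0.61080.
P(Coin 1 | heads) = 0.2208 / 0.61080 = 0.3615.

Posterior probability ≈ 0.3615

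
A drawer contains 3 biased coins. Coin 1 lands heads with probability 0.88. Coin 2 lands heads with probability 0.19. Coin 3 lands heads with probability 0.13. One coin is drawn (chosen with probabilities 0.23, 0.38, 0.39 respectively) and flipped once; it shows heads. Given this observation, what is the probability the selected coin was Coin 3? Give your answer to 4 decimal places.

Tabulate prior·likelihood by source: [1] prior 0.23, lik 0.88, product 0.2024; [2] prior 0.38, lik 0.19, product 0.07220; [3] prior 0.39, lik 0.13, product 0.05070.
Normalizing constant = 0.32530; the posterior for Coin 3 is its product over the sum, 0.05070/0.32530 = 0.1559.

Posterior probability ≈ 0.1559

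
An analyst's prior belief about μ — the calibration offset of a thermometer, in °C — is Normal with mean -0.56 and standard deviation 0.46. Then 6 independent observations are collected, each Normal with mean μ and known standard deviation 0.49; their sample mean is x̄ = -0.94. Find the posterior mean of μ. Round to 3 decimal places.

Posterior mean ≈ -0.880

With known σ, the Normal prior is conjugate. Weight on the data is w = (n/σ²)/(n/σ² + 1/τ₀²) = 24.9896/(24.9896+4.72590) = 0.84096.
Posterior mean = w·x̄ + (1−w)·μ₀ = 0.84096·-0.94 + 0.15904·-0.56 = -0.880.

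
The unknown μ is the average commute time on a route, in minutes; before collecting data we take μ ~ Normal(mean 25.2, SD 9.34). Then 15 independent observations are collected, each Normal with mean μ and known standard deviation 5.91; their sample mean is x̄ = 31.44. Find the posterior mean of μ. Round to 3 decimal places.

Posterior mean ≈ 31.278

With known σ, the Normal prior is conjugate. Weight on the data is w = (n/σ²)/(n/σ² + 1/τ₀²) = 0.429454/(0.429454+0.0114632) = 0.97400.
Posterior mean = w·x̄ + (1−w)·μ₀ = 0.97400·31.44 + 0.025999·25.2 = 31.278.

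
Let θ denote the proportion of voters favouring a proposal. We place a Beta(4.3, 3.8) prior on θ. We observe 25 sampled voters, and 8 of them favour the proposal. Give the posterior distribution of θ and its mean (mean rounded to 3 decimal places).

Posterior: Beta(12.3, 20.8); mean ≈ 0.372

Observing 8 successes and 17 failures updates Beta(4.3, 3.8) by adding the success and failure counts to the two shape parameters: α = 4.3+8 = 12.3, β = 3.8+17 = 20.8.
Posterior mean = α/(α+β) = 12.3/33.1 = 0.372.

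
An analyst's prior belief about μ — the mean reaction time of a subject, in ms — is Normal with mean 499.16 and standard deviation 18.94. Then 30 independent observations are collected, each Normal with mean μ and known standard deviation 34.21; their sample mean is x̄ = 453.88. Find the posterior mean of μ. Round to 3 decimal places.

Posterior mean ≈ 458.321

With known σ, the Normal prior is conjugate. Weight on the data is w = (n/σ²)/(n/σ² + 1/τ₀²) = 0.0256339/(0.0256339+0.00278766) = 0.90192.
Posterior mean = w·x̄ + (1−w)·μ₀ = 0.90192·453.88 + 0.098083·499.16 = 458.321.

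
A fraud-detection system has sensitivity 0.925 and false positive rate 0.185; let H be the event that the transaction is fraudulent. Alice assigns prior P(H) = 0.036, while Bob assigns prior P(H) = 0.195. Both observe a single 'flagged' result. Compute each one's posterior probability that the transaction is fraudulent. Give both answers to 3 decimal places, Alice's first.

The likelihood ratio for a 'flagged' result is 0.925/0.185 = 5.0000.
Alice: prior odds 0.036/0.964 = 0.037344; posterior odds 0.18672; posterior probability 0.157.
Bob: prior odds 0.195/0.805 = 0.24224; posterior odds 1.2112; posterior probability 0.548.

Alice: 0.157; Bob: 0.548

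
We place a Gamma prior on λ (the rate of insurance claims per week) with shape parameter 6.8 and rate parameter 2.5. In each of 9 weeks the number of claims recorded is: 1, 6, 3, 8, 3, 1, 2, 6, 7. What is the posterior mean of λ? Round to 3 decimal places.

The Poisson likelihood adds the total count to the shape and the number of exposure periods to the rate. Here ∑xᵢ = 37 and n = 9, so shape 6.8→43.8 and rate 2.5→11.5.
E[λ | data] = 43.8/11.5 = 3.809.

Posterior mean ≈ 3.809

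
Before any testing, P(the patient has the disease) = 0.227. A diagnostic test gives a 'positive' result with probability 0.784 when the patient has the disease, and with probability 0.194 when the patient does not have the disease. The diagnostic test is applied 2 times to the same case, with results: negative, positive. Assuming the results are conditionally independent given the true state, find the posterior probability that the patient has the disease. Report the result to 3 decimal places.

With H the event that the patient has the disease, the joint likelihood of the observed sequence is P(data|H) = 0.216·0.784 = 0.16934 and P(data|¬H) = 0.806·0.194 = 0.15636.
Bayes: P(H|data) = 0.227·0.16934 / (0.227·0.16934 + 0.773·0.15636) = 0.038441/0.15931 = 0.2413.

Posterior P(H) ≈ 0.241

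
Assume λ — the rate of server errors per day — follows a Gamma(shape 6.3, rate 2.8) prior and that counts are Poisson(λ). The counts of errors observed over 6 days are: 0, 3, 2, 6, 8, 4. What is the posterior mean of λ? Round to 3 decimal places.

The Poisson likelihood adds the total count to the shape and the number of exposure periods to the rate. Here ∑xᵢ = 23 and n = 6, so shape 6.3→29.3 and rate 2.8→8.8.
Posterior mean = shape/rate = 29.3/8.8 = 3.330.

Posterior mean ≈ 3.330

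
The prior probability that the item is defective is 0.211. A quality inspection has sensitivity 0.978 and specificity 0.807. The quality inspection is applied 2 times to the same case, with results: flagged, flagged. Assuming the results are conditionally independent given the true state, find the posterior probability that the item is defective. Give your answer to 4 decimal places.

Let H be the event that the item is defective; start with P(H) = 0.211. P('flagged'|H) = 0.978, P('flagged'|¬H) = 0.193.
Update on result 1 ('flagged'): P(H) ← 0.978·0.2110 / (0.978·0.2110 + 0.193·0.7890) = 0.20636/0.35864 = 0.5754.
Update on result 2 ('flagged'): P(H) ← 0.978·0.5754 / (0.978·0.5754 + 0.193·0.4246) = 0.56274/0.64469 = 0.8729.

Posterior P(H) ≈ 0.8729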